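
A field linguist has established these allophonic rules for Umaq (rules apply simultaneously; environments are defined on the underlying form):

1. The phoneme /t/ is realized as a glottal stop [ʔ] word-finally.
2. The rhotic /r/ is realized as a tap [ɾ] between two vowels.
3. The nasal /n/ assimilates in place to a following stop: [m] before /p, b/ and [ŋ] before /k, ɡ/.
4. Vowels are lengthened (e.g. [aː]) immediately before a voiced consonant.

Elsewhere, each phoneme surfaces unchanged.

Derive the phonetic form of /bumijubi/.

[buːmiːjuːbi]

/b/ stays [b].
/u/ (between /b/ and /m/) occurs before a voiced consonant → [uː] by rule 4.
/m/ (between /u/ and /i/): no rule targets it → [m].
/i/ — between /m/ and /j/, before a voiced consonant — surfaces as [iː] (rule 4).
/j/ — not in any rule's target class → [j].
/u/ (between /j/ and /b/): before a voiced consonant, so rule 4 applies → [uː].
/b/ (between /u/ and /i/) is unaffected → [b].
/i/ (word-final) is in the target of rule 4 but the environment (before a voiced consonant) is not met → [i].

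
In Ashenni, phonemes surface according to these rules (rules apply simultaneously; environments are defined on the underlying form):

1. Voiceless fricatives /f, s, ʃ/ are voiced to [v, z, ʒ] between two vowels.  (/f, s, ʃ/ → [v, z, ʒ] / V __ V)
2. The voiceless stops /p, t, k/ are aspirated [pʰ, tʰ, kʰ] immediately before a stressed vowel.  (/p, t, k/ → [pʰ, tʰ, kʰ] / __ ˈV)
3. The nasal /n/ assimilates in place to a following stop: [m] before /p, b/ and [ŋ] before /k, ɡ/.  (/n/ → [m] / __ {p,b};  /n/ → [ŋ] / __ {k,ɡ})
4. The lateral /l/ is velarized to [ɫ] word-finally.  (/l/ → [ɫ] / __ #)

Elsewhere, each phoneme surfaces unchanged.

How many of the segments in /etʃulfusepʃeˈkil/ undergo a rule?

Segments that undergo a rule: /s/ → [z] (rule 1); /k/ → [kʰ] (rule 2); /l/ → [ɫ] (rule 4).
All other segments surface unchanged.

3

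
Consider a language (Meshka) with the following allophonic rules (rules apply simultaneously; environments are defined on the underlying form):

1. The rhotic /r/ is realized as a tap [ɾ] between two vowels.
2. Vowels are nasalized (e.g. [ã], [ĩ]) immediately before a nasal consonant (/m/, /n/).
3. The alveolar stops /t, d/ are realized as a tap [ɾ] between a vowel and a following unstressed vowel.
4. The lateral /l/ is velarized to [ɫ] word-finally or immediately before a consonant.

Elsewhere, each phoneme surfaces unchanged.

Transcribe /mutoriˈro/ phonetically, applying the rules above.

/m/ (word-initial) is unaffected → [m].
/u/ (between /m/ and /t/) fails the environment for rule 2, so it stays [u].
/t/ (between /u/ and /o/) occurs between a vowel and a following unstressed vowel → [ɾ] by rule 3.
/o/ (between /t/ and /r/) fails the environment for rule 2, so it stays [o].
/r/ (between /o/ and /i/): between two vowels, so rule 1 applies → [ɾ].
/i/ (between /r/ and /r/) fails the environment for rule 2, so it stays [i].
/r/ (between /i/ and /o/): between two vowels, so rule 1 applies → [ɾ].
/o/ (word-final): rule 2 targets it, but not before a nasal consonant → unchanged [o].

[muɾoɾiˈɾo]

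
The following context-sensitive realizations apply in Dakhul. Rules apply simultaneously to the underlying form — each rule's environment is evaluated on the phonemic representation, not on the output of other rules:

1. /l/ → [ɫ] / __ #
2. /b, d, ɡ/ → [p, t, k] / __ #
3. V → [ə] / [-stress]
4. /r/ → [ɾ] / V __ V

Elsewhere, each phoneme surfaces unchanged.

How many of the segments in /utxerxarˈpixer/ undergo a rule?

Segments that undergo a rule: /u/ → [ə] (rule 3); /e/ → [ə] (rule 3); /a/ → [ə] (rule 3); /e/ → [ə] (rule 3).
All other segments surface unchanged.

4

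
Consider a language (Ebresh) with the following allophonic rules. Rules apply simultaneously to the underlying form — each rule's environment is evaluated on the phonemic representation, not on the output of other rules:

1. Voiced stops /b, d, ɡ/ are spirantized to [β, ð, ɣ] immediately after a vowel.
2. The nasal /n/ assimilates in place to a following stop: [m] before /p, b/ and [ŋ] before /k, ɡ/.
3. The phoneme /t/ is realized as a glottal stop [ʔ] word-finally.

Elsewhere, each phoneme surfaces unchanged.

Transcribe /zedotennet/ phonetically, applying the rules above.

/z/ (word-initial) is unaffected → [z].
/e/ — not in any rule's target class → [e].
Rule 1 applies to /d/ (between /e/ and /o/: immediately after a vowel) → [ð].
/o/ (between /d/ and /t/): no rule targets it → [o].
/t/ (between /o/ and /e/) fails the environment for rule 3, so it stays [t].
/e/ (between /t/ and /n/): no rule targets it → [e].
/n/ (between /e/ and /n/) is in the target of rule 2 but the environment (before a labial or velar stop) is not met → [n].
/n/ (between /n/ and /e/): rule 2 targets it, but not before a labial or velar stop → unchanged [n].
/e/ — not in any rule's target class → [e].
/t/ (word-final): word-finally, so rule 3 applies → [ʔ].

[zeðotenneʔ]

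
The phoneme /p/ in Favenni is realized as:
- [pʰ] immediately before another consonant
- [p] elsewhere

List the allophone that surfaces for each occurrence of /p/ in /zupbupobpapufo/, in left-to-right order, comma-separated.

[pʰ], [p], [p], [p]

Occurrence 1 (position 3): immediately before another consonant → [pʰ].
Occurrence 2 (position 6): no conditioning environment matches → elsewhere allophone [p].
Occurrence 3 (position 9): no conditioning environment matches → elsewhere allophone [p].
Occurrence 4 (position 11): no conditioning environment matches → elsewhere allophone [p].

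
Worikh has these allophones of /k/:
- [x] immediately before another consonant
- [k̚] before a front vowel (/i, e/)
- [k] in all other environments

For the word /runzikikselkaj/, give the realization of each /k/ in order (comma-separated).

[k̚], [x], [k]

Occurrence 1 (position 6): before a front vowel (/i, e/) → [k̚].
Occurrence 2 (position 8): immediately before another consonant → [x].
Occurrence 3 (position 12): no conditioning environment matches → elsewhere allophone [k].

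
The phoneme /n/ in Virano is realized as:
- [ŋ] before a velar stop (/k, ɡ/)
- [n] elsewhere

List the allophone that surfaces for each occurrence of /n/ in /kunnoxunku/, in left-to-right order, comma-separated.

[n], [n], [ŋ]

Occurrence 1 (position 3): no conditioning environment matches → elsewhere allophone [n].
Occurrence 2 (position 4): no conditioning environment matches → elsewhere allophone [n].
Occurrence 3 (position 8): before a velar stop → [ŋ].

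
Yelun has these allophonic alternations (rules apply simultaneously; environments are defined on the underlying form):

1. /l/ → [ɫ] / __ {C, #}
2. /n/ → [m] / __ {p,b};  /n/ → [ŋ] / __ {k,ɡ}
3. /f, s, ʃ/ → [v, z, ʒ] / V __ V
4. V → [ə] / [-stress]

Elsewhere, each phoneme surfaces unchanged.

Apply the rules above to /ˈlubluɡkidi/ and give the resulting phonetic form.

[ˈlubləɡkədə]

/l/ (word-initial) is in the target of rule 1 but the environment (word-finally or immediately before a consonant) is not met → [l].
/u/ — between /l/ and /b/; rule 4 does not apply here → [u].
/b/ (between /u/ and /l/) is unaffected → [b].
/l/ — between /b/ and /u/; rule 1 does not apply here → [l].
Rule 4 applies to /u/ (between /l/ and /ɡ/: in an unstressed syllable) → [ə].
/ɡ/ (between /u/ and /k/): no rule targets it → [ɡ].
/k/ (between /ɡ/ and /i/): no rule targets it → [k].
/i/ (between /k/ and /d/): in an unstressed syllable, so rule 4 applies → [ə].
/d/ — not in any rule's target class → [d].
/i/ meets the environment for rule 4 (in an unstressed syllable) → [ə].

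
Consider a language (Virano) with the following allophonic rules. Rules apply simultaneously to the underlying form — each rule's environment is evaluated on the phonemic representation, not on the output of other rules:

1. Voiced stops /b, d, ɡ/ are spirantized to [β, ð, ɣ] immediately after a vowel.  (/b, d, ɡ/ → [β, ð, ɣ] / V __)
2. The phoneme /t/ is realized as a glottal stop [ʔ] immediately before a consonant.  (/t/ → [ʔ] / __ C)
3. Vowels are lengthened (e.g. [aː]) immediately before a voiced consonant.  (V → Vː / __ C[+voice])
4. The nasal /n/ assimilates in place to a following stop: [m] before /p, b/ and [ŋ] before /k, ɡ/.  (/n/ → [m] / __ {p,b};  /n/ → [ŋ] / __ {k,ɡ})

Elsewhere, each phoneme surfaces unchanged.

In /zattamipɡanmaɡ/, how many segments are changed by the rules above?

Segments that undergo a rule: /t/ → [ʔ] (rule 2); /a/ → [aː] (rule 3); /a/ → [aː] (rule 3); /a/ → [aː] (rule 3); /ɡ/ → [ɣ] (rule 1).
All other segments surface unchanged.

5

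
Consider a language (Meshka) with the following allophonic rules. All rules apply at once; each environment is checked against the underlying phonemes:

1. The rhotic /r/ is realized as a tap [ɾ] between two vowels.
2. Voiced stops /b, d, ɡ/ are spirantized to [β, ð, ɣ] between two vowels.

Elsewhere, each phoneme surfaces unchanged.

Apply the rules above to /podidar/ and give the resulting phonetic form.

[poðiðar]

/p/ (word-initial): no rule targets it → [p].
/o/ (between /p/ and /d/): no rule targets it → [o].
/d/ meets the environment for rule 2 (between two vowels) → [ð].
/i/ — not in any rule's target class → [i].
/d/ — between /i/ and /a/, between two vowels — surfaces as [ð] (rule 2).
/a/ (between /d/ and /r/): no rule targets it → [a].
/r/ — word-final; rule 1 does not apply here → [r].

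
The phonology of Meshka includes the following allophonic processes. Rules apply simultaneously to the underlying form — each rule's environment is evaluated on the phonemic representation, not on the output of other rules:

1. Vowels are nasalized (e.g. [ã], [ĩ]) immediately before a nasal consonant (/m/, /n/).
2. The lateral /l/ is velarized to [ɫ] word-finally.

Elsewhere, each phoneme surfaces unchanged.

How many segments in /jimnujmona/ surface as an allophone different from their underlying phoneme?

Segments that undergo a rule: /i/ → [ĩ] (rule 1); /o/ → [õ] (rule 1).
All other segments surface unchanged.

2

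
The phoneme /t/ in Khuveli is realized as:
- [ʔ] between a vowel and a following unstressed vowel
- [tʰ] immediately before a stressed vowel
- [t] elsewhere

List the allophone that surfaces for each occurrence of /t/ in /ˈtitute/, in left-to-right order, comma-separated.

[tʰ], [ʔ], [ʔ]

Occurrence 1 (position 1): immediately before a stressed vowel → [tʰ].
Occurrence 2 (position 3): between a vowel and a following unstressed vowel → [ʔ].
Occurrence 3 (position 5): between a vowel and a following unstressed vowel → [ʔ].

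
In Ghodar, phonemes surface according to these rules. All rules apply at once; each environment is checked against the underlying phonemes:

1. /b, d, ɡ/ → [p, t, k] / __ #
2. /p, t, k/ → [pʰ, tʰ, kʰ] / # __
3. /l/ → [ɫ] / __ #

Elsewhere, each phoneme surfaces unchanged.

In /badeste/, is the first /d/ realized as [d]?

/d/ (between /a/ and /e/): rule 1 targets it, but not word-finally → unchanged [d].
The actual realization is [d], which matches [d].

Yes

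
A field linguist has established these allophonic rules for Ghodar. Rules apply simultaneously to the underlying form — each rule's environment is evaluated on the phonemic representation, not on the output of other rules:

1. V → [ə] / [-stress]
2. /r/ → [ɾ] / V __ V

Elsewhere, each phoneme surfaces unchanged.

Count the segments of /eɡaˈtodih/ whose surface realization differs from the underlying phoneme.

Segments that undergo a rule: /e/ → [ə] (rule 1); /a/ → [ə] (rule 1); /i/ → [ə] (rule 1).
All other segments surface unchanged.

3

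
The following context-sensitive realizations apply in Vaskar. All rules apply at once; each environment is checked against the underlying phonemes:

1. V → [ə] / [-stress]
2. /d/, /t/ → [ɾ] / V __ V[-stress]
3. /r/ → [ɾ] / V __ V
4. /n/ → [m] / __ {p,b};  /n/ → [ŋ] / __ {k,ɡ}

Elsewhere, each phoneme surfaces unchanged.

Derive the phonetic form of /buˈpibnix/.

[bəˈpibnəx]

/b/ — not in any rule's target class → [b].
Rule 1 applies to /u/ (between /b/ and /p/: in an unstressed syllable) → [ə].
/p/ — not in any rule's target class → [p].
/i/ (between /p/ and /b/) fails the environment for rule 1, so it stays [i].
/b/ (between /i/ and /n/): no rule targets it → [b].
/n/ — between /b/ and /i/; rule 4 does not apply here → [n].
Rule 1 applies to /i/ (between /n/ and /x/: in an unstressed syllable) → [ə].
/x/ (word-final): no rule targets it → [x].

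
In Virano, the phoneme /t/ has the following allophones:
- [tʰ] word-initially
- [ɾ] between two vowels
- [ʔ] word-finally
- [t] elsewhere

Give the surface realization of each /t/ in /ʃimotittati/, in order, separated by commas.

Occurrence 1 (position 5): between two vowels → [ɾ].
Occurrence 2 (position 7): no conditioning environment matches → elsewhere allophone [t].
Occurrence 3 (position 8): no conditioning environment matches → elsewhere allophone [t].
Occurrence 4 (position 10): between two vowels → [ɾ].

[ɾ], [t], [t], [ɾ]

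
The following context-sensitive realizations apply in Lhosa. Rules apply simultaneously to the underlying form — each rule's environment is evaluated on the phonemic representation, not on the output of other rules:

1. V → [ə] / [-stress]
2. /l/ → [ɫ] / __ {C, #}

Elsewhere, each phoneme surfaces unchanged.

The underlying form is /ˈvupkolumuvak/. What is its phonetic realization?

[ˈvupkələməvək]

/v/ stays [v].
/u/ — between /v/ and /p/; rule 1 does not apply here → [u].
/p/ — not in any rule's target class → [p].
/k/ stays [k].
/o/ (between /k/ and /l/) occurs in an unstressed syllable → [ə] by rule 1.
/l/ (between /o/ and /u/): rule 2 targets it, but not word-finally or immediately before a consonant → unchanged [l].
/u/ (between /l/ and /m/): in an unstressed syllable, so rule 1 applies → [ə].
/m/ (between /u/ and /u/) is unaffected → [m].
/u/ meets the environment for rule 1 (in an unstressed syllable) → [ə].
/v/ (between /u/ and /a/) is unaffected → [v].
/a/ (between /v/ and /k/): in an unstressed syllable, so rule 1 applies → [ə].
/k/ — not in any rule's target class → [k].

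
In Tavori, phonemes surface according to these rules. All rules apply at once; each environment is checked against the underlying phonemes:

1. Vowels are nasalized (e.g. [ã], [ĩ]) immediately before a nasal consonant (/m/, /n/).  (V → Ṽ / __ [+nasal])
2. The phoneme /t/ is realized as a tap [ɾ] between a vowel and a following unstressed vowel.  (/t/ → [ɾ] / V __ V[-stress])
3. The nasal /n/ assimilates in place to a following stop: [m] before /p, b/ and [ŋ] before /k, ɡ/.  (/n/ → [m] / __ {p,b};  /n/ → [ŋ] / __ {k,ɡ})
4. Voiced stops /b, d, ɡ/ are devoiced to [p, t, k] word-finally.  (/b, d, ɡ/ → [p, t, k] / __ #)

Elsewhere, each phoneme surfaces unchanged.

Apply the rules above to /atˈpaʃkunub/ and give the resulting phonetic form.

[atˈpaʃkũnup]

/a/ — word-initial; rule 1 does not apply here → [a].
/t/ (between /a/ and /p/) fails the environment for rule 2, so it stays [t].
/p/ (between /t/ and /a/) is unaffected → [p].
/a/ (between /p/ and /ʃ/) fails the environment for rule 1, so it stays [a].
/ʃ/ (between /a/ and /k/): no rule targets it → [ʃ].
/k/ — not in any rule's target class → [k].
/u/ meets the environment for rule 1 (before a nasal consonant) → [ũ].
/n/ — between /u/ and /u/; rule 3 does not apply here → [n].
/u/ — between /n/ and /b/; rule 1 does not apply here → [u].
/b/ meets the environment for rule 4 (word-finally) → [p].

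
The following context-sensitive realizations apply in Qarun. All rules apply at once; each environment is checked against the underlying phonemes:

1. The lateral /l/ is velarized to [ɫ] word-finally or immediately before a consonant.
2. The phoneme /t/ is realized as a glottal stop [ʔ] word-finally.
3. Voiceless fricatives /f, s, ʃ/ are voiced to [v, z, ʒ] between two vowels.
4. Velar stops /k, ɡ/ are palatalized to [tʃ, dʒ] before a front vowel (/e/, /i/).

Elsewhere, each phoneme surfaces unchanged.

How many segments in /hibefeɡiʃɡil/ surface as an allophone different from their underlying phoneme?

Segments that undergo a rule: /f/ → [v] (rule 3); /ɡ/ → [dʒ] (rule 4); /ɡ/ → [dʒ] (rule 4); /l/ → [ɫ] (rule 1).
All other segments surface unchanged.

4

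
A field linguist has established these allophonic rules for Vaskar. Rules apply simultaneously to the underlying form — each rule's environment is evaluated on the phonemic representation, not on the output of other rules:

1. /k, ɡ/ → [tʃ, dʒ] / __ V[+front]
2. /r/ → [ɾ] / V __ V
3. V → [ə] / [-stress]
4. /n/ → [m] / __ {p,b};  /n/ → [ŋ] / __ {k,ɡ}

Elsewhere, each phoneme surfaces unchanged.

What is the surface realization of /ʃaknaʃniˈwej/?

/a/ meets the environment for rule 3 (in an unstressed syllable) → [ə].
/k/ (between /a/ and /n/): rule 1 targets it, but not before a front vowel → unchanged [k].
/n/ (between /k/ and /a/): rule 4 targets it, but not before a labial or velar stop → unchanged [n].
/a/ — between /n/ and /ʃ/, in an unstressed syllable — surfaces as [ə] (rule 3).
/n/ (between /ʃ/ and /i/): rule 4 targets it, but not before a labial or velar stop → unchanged [n].
Rule 3 applies to /i/ (between /n/ and /w/: in an unstressed syllable) → [ə].
/e/ (between /w/ and /j/) fails the environment for rule 3, so it stays [e].

[ʃəknəʃnəˈwej]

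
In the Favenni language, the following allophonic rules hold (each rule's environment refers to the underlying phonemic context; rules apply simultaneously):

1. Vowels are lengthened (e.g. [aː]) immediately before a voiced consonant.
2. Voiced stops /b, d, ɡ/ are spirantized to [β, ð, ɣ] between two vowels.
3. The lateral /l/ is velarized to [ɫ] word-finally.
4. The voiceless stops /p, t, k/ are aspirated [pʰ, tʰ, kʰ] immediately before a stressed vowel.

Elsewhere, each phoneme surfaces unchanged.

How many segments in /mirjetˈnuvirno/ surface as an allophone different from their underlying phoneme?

Segments that undergo a rule: /i/ → [iː] (rule 1); /u/ → [uː] (rule 1); /i/ → [iː] (rule 1).
All other segments surface unchanged.

3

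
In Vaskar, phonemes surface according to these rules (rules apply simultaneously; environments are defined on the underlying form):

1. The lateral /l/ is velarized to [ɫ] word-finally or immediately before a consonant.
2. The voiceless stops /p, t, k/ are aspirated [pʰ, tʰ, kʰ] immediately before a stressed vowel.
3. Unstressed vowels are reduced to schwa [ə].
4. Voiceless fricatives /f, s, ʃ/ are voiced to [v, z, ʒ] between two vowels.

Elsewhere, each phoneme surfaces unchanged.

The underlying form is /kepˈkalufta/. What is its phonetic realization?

/k/ — word-initial; rule 2 does not apply here → [k].
/e/ (between /k/ and /p/) occurs in an unstressed syllable → [ə] by rule 3.
/p/ — between /e/ and /k/; rule 2 does not apply here → [p].
/k/ (between /p/ and /a/) occurs immediately before a stressed vowel → [kʰ] by rule 2.
/a/ (between /k/ and /l/) is in the target of rule 3 but the environment (in an unstressed syllable) is not met → [a].
/l/ — between /a/ and /u/; rule 1 does not apply here → [l].
Rule 3 applies to /u/ (between /l/ and /f/: in an unstressed syllable) → [ə].
/f/ (between /u/ and /t/): rule 4 targets it, but not between two vowels → unchanged [f].
/t/ — between /f/ and /a/; rule 2 does not apply here → [t].
Rule 3 applies to /a/ (word-final: in an unstressed syllable) → [ə].

[kəpˈkʰaləftə]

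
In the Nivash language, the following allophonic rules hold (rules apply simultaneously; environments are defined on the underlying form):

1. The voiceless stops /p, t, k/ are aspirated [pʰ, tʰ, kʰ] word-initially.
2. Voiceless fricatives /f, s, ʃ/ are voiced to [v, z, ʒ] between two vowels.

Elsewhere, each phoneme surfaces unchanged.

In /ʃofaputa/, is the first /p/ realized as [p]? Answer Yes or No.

/p/ (between /a/ and /u/): rule 1 targets it, but not word-initially → unchanged [p].
The actual realization is [p], which matches [p].

Yes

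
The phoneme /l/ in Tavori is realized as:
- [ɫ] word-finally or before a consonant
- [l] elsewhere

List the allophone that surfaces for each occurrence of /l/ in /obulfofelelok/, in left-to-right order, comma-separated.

[ɫ], [l], [l]

Occurrence 1 (position 4): word-finally or before a consonant → [ɫ].
Occurrence 2 (position 9): no conditioning environment matches → elsewhere allophone [l].
Occurrence 3 (position 11): no conditioning environment matches → elsewhere allophone [l].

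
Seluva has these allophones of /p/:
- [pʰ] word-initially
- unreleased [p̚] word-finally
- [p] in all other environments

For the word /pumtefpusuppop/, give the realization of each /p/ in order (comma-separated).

[pʰ], [p], [p], [p], [p̚]

Occurrence 1 (position 1): word-initially → [pʰ].
Occurrence 2 (position 7): no conditioning environment matches → elsewhere allophone [p].
Occurrence 3 (position 11): no conditioning environment matches → elsewhere allophone [p].
Occurrence 4 (position 12): no conditioning environment matches → elsewhere allophone [p].
Occurrence 5 (position 14): word-finally → [p̚].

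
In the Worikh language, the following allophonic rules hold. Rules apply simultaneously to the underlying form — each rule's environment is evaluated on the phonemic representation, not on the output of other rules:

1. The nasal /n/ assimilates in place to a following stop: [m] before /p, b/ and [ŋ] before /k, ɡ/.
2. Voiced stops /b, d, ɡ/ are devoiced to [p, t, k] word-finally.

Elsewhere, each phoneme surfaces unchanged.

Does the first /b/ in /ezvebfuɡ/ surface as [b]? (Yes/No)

/b/ (between /e/ and /f/) is in the target of rule 2 but the environment (word-finally) is not met → [b].
The actual realization is [b], which matches [b].

Yes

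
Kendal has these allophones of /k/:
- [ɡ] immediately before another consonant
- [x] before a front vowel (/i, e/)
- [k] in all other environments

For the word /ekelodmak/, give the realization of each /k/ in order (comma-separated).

Occurrence 1 (position 2): before a front vowel (/i, e/) → [x].
Occurrence 2 (position 9): no conditioning environment matches → elsewhere allophone [k].

[x], [k]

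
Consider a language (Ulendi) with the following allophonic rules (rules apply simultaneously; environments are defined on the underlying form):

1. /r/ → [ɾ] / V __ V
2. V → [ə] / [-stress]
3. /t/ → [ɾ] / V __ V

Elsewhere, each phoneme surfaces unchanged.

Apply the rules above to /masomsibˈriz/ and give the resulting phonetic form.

[məsəmsəbˈriz]

/a/ (between /m/ and /s/) occurs in an unstressed syllable → [ə] by rule 2.
/o/ — between /s/ and /m/, in an unstressed syllable — surfaces as [ə] (rule 2).
/i/ (between /s/ and /b/) occurs in an unstressed syllable → [ə] by rule 2.
/r/ — between /b/ and /i/; rule 1 does not apply here → [r].
/i/ (between /r/ and /z/) fails the environment for rule 2, so it stays [i].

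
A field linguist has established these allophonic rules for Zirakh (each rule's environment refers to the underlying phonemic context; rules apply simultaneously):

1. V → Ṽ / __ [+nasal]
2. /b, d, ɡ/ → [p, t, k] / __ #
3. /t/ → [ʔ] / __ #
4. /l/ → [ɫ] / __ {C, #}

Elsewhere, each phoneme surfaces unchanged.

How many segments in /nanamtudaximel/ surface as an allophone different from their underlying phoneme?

Segments that undergo a rule: /a/ → [ã] (rule 1); /a/ → [ã] (rule 1); /i/ → [ĩ] (rule 1); /l/ → [ɫ] (rule 4).
All other segments surface unchanged.

4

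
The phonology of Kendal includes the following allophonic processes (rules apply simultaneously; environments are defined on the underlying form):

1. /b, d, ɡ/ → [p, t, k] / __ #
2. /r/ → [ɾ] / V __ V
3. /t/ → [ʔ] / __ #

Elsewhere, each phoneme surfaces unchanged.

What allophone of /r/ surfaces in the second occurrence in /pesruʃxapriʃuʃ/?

[r]

/r/ — between /p/ and /i/; rule 2 does not apply here → [r].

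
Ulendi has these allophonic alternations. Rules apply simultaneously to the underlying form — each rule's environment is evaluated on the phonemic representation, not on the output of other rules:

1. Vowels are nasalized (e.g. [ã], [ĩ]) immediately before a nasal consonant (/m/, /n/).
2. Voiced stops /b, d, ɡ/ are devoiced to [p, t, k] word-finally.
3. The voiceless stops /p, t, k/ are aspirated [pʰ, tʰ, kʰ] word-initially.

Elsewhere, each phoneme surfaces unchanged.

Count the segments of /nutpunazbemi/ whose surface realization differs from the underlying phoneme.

Segments that undergo a rule: /u/ → [ũ] (rule 1); /e/ → [ẽ] (rule 1).
All other segments surface unchanged.

2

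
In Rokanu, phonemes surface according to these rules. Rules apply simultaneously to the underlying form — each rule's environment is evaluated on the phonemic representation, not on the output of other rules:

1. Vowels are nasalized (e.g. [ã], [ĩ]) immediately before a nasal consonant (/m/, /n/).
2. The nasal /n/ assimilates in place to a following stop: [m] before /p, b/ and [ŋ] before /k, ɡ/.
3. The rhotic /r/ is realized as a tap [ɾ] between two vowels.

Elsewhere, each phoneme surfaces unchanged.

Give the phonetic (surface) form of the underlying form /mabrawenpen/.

[mabrawẽmpẽn]

/m/ (word-initial): no rule targets it → [m].
/a/ (between /m/ and /b/) is in the target of rule 1 but the environment (before a nasal consonant) is not met → [a].
/b/ (between /a/ and /r/): no rule targets it → [b].
/r/ (between /b/ and /a/) fails the environment for rule 3, so it stays [r].
/a/ (between /r/ and /w/) is in the target of rule 1 but the environment (before a nasal consonant) is not met → [a].
/w/ (between /a/ and /e/): no rule targets it → [w].
Rule 1 applies to /e/ (between /w/ and /n/: before a nasal consonant) → [ẽ].
/n/ meets the environment for rule 2 (before a labial or velar stop) → [m].
/p/ (between /n/ and /e/): no rule targets it → [p].
Rule 1 applies to /e/ (between /p/ and /n/: before a nasal consonant) → [ẽ].
/n/ (word-final) is in the target of rule 2 but the environment (before a labial or velar stop) is not met → [n].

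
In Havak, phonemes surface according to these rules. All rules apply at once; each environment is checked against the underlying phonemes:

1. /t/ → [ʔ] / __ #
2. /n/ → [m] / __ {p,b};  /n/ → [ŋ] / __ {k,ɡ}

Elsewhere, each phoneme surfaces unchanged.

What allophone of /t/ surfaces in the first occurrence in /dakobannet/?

/t/ meets the environment for rule 1 (word-finally) → [ʔ].

[ʔ]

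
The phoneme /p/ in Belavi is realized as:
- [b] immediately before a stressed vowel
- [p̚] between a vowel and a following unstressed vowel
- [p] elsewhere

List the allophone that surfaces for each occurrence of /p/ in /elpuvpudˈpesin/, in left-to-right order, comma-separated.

[p], [p], [b]

Occurrence 1 (position 3): no conditioning environment matches → elsewhere allophone [p].
Occurrence 2 (position 6): no conditioning environment matches → elsewhere allophone [p].
Occurrence 3 (position 9): immediately before a stressed vowel → [b].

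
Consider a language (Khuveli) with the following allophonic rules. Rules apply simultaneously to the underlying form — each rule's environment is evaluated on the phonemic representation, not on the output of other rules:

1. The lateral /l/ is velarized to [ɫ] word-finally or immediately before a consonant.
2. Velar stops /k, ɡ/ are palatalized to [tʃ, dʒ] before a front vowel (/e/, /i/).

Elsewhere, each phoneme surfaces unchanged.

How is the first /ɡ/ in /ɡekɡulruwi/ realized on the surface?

[dʒ]

/ɡ/ meets the environment for rule 2 (before a front vowel) → [dʒ].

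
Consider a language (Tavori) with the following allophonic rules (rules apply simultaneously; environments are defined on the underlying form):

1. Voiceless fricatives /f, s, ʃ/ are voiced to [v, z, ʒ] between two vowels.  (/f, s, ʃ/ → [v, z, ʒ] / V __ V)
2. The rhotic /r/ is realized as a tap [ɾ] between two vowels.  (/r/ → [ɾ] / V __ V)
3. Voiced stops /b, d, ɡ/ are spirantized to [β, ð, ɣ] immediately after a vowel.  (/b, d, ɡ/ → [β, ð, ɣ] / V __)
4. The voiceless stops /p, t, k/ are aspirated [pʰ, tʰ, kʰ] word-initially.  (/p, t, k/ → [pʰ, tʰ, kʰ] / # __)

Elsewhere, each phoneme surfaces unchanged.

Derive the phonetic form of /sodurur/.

[soðuɾur]

/s/ (word-initial): rule 1 targets it, but not between two vowels → unchanged [s].
/d/ — between /o/ and /u/, immediately after a vowel — surfaces as [ð] (rule 3).
/r/ (between /u/ and /u/) occurs between two vowels → [ɾ] by rule 2.
/r/ (word-final) is in the target of rule 2 but the environment (between two vowels) is not met → [r].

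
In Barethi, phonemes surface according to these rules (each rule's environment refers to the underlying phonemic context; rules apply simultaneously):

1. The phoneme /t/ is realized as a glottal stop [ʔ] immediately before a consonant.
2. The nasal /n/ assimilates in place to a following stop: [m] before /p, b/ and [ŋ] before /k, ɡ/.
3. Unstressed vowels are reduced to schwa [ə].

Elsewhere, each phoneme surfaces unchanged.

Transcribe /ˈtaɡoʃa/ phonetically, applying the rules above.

/t/ (word-initial) is in the target of rule 1 but the environment (immediately before a consonant) is not met → [t].
/a/ (between /t/ and /ɡ/): rule 3 targets it, but not in an unstressed syllable → unchanged [a].
/o/ (between /ɡ/ and /ʃ/): in an unstressed syllable, so rule 3 applies → [ə].
Rule 3 applies to /a/ (word-final: in an unstressed syllable) → [ə].

[ˈtaɡəʃə]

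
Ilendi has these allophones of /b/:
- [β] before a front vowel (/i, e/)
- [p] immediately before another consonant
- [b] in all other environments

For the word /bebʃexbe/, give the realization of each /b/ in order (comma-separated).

Occurrence 1 (position 1): before a front vowel (/i, e/) → [β].
Occurrence 2 (position 3): immediately before another consonant → [p].
Occurrence 3 (position 7): before a front vowel (/i, e/) → [β].

[β], [p], [β]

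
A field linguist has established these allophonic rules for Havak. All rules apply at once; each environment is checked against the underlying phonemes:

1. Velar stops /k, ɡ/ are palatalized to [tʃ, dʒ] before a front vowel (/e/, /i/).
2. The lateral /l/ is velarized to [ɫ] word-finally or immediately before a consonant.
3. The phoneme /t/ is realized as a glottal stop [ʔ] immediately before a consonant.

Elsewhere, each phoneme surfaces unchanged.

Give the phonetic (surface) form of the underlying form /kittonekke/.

/k/ — word-initial, before a front vowel — surfaces as [tʃ] (rule 1).
/i/ stays [i].
/t/ (between /i/ and /t/) occurs immediately before a consonant → [ʔ] by rule 3.
/t/ (between /t/ and /o/): rule 3 targets it, but not immediately before a consonant → unchanged [t].
/o/ (between /t/ and /n/) is unaffected → [o].
/n/ (between /o/ and /e/) is unaffected → [n].
/e/ (between /n/ and /k/) is unaffected → [e].
/k/ (between /e/ and /k/) fails the environment for rule 1, so it stays [k].
/k/ (between /k/ and /e/) occurs before a front vowel → [tʃ] by rule 1.
/e/ — not in any rule's target class → [e].

[tʃiʔtonektʃe]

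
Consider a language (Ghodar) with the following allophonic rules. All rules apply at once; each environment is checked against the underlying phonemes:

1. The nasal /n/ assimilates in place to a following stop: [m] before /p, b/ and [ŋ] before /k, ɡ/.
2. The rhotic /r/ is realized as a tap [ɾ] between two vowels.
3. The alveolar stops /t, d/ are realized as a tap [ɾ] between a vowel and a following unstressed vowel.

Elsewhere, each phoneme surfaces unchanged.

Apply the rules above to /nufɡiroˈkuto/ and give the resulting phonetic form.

/n/ (word-initial): rule 1 targets it, but not before a labial or velar stop → unchanged [n].
/u/ stays [u].
/f/ stays [f].
/ɡ/ — not in any rule's target class → [ɡ].
/i/ stays [i].
/r/ meets the environment for rule 2 (between two vowels) → [ɾ].
/o/ stays [o].
/k/ stays [k].
/u/ stays [u].
Rule 3 applies to /t/ (between /u/ and /o/: between a vowel and a following unstressed vowel) → [ɾ].
/o/ (word-final) is unaffected → [o].

[nufɡiɾoˈkuɾo]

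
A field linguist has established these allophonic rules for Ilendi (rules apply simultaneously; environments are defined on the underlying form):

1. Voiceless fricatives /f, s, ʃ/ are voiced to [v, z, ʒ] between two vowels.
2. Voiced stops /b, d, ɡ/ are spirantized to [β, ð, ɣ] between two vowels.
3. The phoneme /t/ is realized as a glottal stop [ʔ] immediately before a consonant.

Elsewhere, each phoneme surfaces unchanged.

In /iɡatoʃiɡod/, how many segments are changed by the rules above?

Segments that undergo a rule: /ɡ/ → [ɣ] (rule 2); /ʃ/ → [ʒ] (rule 1); /ɡ/ → [ɣ] (rule 2).
All other segments surface unchanged.

3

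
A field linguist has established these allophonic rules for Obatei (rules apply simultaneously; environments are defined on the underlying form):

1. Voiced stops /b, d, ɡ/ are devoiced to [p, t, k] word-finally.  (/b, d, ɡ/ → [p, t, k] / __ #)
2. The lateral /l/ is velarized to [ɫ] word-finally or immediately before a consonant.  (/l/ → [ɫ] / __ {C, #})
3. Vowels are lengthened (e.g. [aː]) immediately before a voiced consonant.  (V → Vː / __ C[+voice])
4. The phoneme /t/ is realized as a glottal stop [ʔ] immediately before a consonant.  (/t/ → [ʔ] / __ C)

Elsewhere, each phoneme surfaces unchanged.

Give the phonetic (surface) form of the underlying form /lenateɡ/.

[leːnateːk]

/l/ — word-initial; rule 2 does not apply here → [l].
Rule 3 applies to /e/ (between /l/ and /n/: before a voiced consonant) → [eː].
/n/ (between /e/ and /a/): no rule targets it → [n].
/a/ (between /n/ and /t/) fails the environment for rule 3, so it stays [a].
/t/ (between /a/ and /e/) fails the environment for rule 4, so it stays [t].
/e/ (between /t/ and /ɡ/): before a voiced consonant, so rule 3 applies → [eː].
/ɡ/ meets the environment for rule 1 (word-finally) → [k].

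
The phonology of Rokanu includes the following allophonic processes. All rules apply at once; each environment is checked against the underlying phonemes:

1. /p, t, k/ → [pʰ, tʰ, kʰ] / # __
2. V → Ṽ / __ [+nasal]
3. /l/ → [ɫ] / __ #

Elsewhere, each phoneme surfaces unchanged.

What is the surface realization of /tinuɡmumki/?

/t/ (word-initial) occurs word-initially → [tʰ] by rule 1.
/i/ (between /t/ and /n/) occurs before a nasal consonant → [ĩ] by rule 2.
/n/ (between /i/ and /u/): no rule targets it → [n].
/u/ (between /n/ and /ɡ/) is in the target of rule 2 but the environment (before a nasal consonant) is not met → [u].
/ɡ/ stays [ɡ].
/m/ stays [m].
/u/ (between /m/ and /m/): before a nasal consonant, so rule 2 applies → [ũ].
/m/ (between /u/ and /k/): no rule targets it → [m].
/k/ — between /m/ and /i/; rule 1 does not apply here → [k].
/i/ (word-final) is in the target of rule 2 but the environment (before a nasal consonant) is not met → [i].

[tʰĩnuɡmũmki]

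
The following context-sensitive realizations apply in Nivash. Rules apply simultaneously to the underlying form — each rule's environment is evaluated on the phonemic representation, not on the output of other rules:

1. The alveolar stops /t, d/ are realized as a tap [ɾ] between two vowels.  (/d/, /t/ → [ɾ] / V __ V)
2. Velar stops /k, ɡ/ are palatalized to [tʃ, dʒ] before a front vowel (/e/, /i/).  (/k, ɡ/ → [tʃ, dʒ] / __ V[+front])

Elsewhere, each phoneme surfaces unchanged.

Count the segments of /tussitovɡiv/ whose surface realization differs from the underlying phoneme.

Segments that undergo a rule: /t/ → [ɾ] (rule 1); /ɡ/ → [dʒ] (rule 2).
All other segments surface unchanged.

2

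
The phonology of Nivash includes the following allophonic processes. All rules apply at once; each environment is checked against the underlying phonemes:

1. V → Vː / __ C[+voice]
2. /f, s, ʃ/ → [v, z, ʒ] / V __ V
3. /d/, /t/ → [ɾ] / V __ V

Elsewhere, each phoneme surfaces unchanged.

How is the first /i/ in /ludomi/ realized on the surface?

/i/ (word-final): rule 1 targets it, but not before a voiced consonant → unchanged [i].

[i]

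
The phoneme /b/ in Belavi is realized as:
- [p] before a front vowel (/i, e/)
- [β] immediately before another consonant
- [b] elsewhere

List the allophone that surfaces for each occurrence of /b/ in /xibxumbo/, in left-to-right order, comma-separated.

Occurrence 1 (position 3): immediately before another consonant → [β].
Occurrence 2 (position 7): no conditioning environment matches → elsewhere allophone [b].

[β], [b]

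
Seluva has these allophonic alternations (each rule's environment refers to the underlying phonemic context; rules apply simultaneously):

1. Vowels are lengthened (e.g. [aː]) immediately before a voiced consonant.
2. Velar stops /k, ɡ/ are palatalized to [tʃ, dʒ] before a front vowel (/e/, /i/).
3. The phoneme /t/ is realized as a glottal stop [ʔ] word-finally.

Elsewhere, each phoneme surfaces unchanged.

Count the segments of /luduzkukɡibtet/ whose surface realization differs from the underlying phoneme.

Segments that undergo a rule: /u/ → [uː] (rule 1); /u/ → [uː] (rule 1); /ɡ/ → [dʒ] (rule 2); /i/ → [iː] (rule 1); /t/ → [ʔ] (rule 3).
All other segments surface unchanged.

5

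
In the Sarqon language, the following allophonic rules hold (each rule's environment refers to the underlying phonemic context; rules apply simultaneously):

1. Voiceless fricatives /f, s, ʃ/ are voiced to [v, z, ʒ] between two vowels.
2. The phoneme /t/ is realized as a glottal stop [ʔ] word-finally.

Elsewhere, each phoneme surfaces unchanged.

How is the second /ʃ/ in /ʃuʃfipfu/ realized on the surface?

/ʃ/ (between /u/ and /f/) fails the environment for rule 1, so it stays [ʃ].

[ʃ]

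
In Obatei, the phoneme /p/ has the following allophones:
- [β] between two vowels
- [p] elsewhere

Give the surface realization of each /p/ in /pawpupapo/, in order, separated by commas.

Occurrence 1 (position 1): no conditioning environment matches → elsewhere allophone [p].
Occurrence 2 (position 4): no conditioning environment matches → elsewhere allophone [p].
Occurrence 3 (position 6): between two vowels → [β].
Occurrence 4 (position 8): between two vowels → [β].

[p], [p], [β], [β]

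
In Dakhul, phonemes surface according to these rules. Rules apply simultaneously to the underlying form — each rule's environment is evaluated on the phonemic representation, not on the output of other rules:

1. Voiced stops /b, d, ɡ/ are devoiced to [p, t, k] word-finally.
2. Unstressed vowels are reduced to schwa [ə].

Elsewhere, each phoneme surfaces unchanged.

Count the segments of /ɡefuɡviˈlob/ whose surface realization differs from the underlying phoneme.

Segments that undergo a rule: /e/ → [ə] (rule 2); /u/ → [ə] (rule 2); /i/ → [ə] (rule 2); /b/ → [p] (rule 1).
All other segments surface unchanged.

4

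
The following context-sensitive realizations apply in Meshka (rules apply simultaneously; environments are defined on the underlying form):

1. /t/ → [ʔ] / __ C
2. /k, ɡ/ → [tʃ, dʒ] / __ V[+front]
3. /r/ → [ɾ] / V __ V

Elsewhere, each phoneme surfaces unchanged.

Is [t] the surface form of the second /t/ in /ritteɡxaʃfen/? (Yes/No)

Yes

/t/ (between /t/ and /e/) fails the environment for rule 1, so it stays [t].
The actual realization is [t], which matches [t].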